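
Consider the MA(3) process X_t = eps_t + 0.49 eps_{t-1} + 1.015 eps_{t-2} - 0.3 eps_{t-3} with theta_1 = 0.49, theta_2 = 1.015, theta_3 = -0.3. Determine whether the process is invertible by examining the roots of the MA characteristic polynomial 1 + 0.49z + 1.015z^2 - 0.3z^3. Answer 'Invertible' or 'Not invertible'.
\text{Not invertible}

The MA(q) characteristic polynomial is P(z) = 1 + 0.49z + 1.015z^2 - 0.3z^3.
Invertibility requires all roots to lie outside the unit circle, i.e. |z| > 1 for every root.
Degree 3: look for a simple real root z0 first, then factor out (1 - z/z0) and solve the remaining quadratic.
Testing z0 = 4: P(4) = 1 + (0.49)(4) + (1.015)(4)^2 + (-0.3)(4)^3
  = 1 + (1.96) + (16.24) + (-19.2) = 0.  So z_0 = 4 is a root, |z_0| = 4.
Divide out the factor (1 - 0.25 z) = (1 - z/z0) (since 1/z0 = 0.25):
  P(z) = (1 - 0.25 z)(1 + (0.74) z + (1.2) z^2)
  [check: z-coef 0.74 - (0.25) = 0.49; z^2-coef 1.2 - (0.25)(0.74) = 1.015; z^3-coef -(0.25)(1.2) = -0.3.]
Remaining roots from the quadratic factor 1 + (0.74) z + (1.2) z^2:
  Set 1 + (0.74) z + (1.2) z^2 = 0, i.e. a z^2 + b z + c = 0 with a = 1.2, b = 0.74, c = 1.
  Discriminant D = b^2 - 4ac = (0.74)^2 - 4*(1.2)*1 = 0.5476 - (4.8) = -4.2524.
  D < 0, so the roots are the complex-conjugate pair z = (-b +/- i sqrt(-D)) / (2a) = -0.3083 +/- 0.8592i.
  For a conjugate pair |z|^2 = z * conj(z) = (product of roots) = c/a = 1/(1.2) = 0.833333, so |z| = sqrt(0.833333) = 0.9129 for both roots.
Moduli of all roots: 4.0000, 0.9129, 0.9129.
All moduli strictly greater than 1? No.
Verdict: Not invertible.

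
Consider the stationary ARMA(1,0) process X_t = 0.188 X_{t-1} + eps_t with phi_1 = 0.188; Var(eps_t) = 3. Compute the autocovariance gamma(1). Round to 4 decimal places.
\gamma(1) = 0.5847

Multiply the model equation by X_{t-k} and take expectations. With theta_0 = psi_0 = 1 and psi_j the MA(infinity) weights, this gives
  gamma(k) - sum_i phi_i gamma(k-i) = c_k,
  c_k = sigma^2 * sum_{j=k..q} theta_j psi_{j-k}   (c_k = 0 for k > q),
using gamma(-m) = gamma(m).
Pure AR (q = 0): c_0 = sigma^2 = 3, c_k = 0 for k >= 1.
Equations for k = 0 and k = 1 (AR order 1):
  gamma(0) = phi_1 gamma(1) + c_0
  gamma(1) = phi_1 gamma(0) + c_1
Substituting the second into the first: gamma(0) (1 - phi_1^2) = c_0 + phi_1 c_1, so
  gamma(0) = c_0 / (1 - phi_1^2) = 3 / (1 - (0.188)^2) = 3 / 0.964656 = 3.109917.
  gamma(1) = phi_1 gamma(0) = (0.188)(3.109917) = 0.584664.
Therefore gamma(1) = 0.5847 (to 4 decimal places).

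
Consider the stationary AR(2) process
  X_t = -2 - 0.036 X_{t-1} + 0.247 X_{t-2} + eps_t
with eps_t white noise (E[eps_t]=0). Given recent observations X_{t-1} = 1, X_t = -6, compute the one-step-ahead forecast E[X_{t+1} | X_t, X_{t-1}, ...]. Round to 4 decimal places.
E[X_{t+1} \mid \mathcal F_t] = -1.5370

For an AR(p) model X_t = c + sum_i phi_i X_{t-i} + eps_t, the
one-step-ahead conditional mean is
  E[X_{t+1} | X_t, ...] = c + sum_i phi_i X_{t+1-i}.
Substitute known values:
  E[X_{t+1} | ...] = -2 + (-0.036) * (-6) + (0.247) * (1)
                   = -1.5370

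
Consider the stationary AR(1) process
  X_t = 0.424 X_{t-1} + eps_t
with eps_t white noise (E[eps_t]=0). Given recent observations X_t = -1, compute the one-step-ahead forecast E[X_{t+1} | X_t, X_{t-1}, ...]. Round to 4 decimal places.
E[X_{t+1} \mid \mathcal F_t] = -0.4240

For an AR(p) model X_t = c + sum_i phi_i X_{t-i} + eps_t, the
one-step-ahead conditional mean is
  E[X_{t+1} | X_t, ...] = c + sum_i phi_i X_{t+1-i}.
Substitute known values:
  E[X_{t+1} | ...] = (0.424) * (-1)
                   = -0.4240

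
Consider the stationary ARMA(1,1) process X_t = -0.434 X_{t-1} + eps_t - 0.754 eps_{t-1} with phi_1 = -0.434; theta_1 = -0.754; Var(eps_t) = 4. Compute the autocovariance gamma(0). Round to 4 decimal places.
\gamma(0) = 10.9555

Multiply the model equation by X_{t-k} and take expectations. With theta_0 = psi_0 = 1 and psi_j the MA(infinity) weights, this gives
  gamma(k) - sum_i phi_i gamma(k-i) = c_k,
  c_k = sigma^2 * sum_{j=k..q} theta_j psi_{j-k}   (c_k = 0 for k > q),
using gamma(-m) = gamma(m).
psi-weights needed (psi_j = theta_j + sum_i phi_i psi_{j-i}):
  psi_1 = theta_1 + phi_1 = -0.754 + (-0.434) = -1.188
Right-hand sides:
  c_0 = sigma^2 (1 + theta_1 psi_1) = 4 * (1 + (-0.754)(-1.188)) = 4 * 1.895752 = 7.583008
  c_1 = sigma^2 theta_1 = 4 * (-0.754) = -3.016
  c_2 = 0
Equations for k = 0 and k = 1 (AR order 1):
  gamma(0) = phi_1 gamma(1) + c_0
  gamma(1) = phi_1 gamma(0) + c_1
Substituting the second into the first: gamma(0) (1 - phi_1^2) = c_0 + phi_1 c_1, so
  gamma(0) = (c_0 + phi_1 c_1) / (1 - phi_1^2) = (7.583008 + (-0.434)(-3.016)) / (1 - (-0.434)^2) = 8.891952 / 0.811644 = 10.955483.
Therefore gamma(0) = 10.9555 (to 4 decimal places).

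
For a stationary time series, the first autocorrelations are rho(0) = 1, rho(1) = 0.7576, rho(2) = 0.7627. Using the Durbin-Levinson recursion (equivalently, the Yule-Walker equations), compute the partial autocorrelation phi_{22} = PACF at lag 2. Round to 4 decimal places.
\phi_{22} = 0.4430

The PACF at lag k is phi_{kk}, the last component of the solution
to the Yule-Walker system G_k phi = r_k where
  (G_k)_{ij} = rho(|i - j|), (r_k)_i = rho(i), i,j = 1..k.
Equivalently, Durbin-Levinson gives phi_{kk} iteratively:
  phi_{11} = rho(1)
  phi_{kk} = [rho(k) - sum_{j=1..k-1} phi_{k-1,j} rho(k-j)]
            / [1 - sum_{j=1..k-1} phi_{k-1,j} rho(j)],
  phi_{k,j} = phi_{k-1,j} - phi_{kk} phi_{k-1,k-j},  j = 1..k-1.
Step k = 1:
  phi_11 = rho(1) = 0.7576.
Step k = 2:
  phi_22 = [rho(2) - phi_11 rho(1)] / [1 - phi_11 rho(1)] = [0.7627 - (0.7576)(0.7576)] / [1 - (0.7576)(0.7576)]
         = 0.18874224 / 0.42604224 = 0.443.
Therefore phi_{22} = 0.4430.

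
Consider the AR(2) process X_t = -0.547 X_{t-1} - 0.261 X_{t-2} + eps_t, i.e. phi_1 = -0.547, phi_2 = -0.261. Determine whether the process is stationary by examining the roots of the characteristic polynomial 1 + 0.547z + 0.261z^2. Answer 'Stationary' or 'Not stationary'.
\text{Stationary}

The AR(p) characteristic polynomial is P(z) = 1 + 0.547z + 0.261z^2.
Stationarity requires all roots to lie outside the unit circle, i.e. |z| > 1 for every root.
Set 1 + (0.547) z + (0.261) z^2 = 0, i.e. a z^2 + b z + c = 0 with a = 0.261, b = 0.547, c = 1.
Discriminant D = b^2 - 4ac = (0.547)^2 - 4*(0.261)*1 = 0.299209 - (1.044) = -0.744791.
D < 0, so the roots are the complex-conjugate pair z = (-b +/- i sqrt(-D)) / (2a) = -1.0479 +/- 1.6533i.
For a conjugate pair |z|^2 = z * conj(z) = (product of roots) = c/a = 1/(0.261) = 3.831418, so |z| = sqrt(3.831418) = 1.9574 for both roots.
Moduli of all roots: 1.9574, 1.9574.
All moduli strictly greater than 1? Yes.
Verdict: Stationary.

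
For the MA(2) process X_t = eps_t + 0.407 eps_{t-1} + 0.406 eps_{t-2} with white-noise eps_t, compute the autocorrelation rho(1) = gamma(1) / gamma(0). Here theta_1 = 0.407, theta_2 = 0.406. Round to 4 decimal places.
\rho(1) = 0.4301

For an MA(q) process with theta_0 = 1, the autocovariance is
  gamma(k) = sigma^2 * sum_{i=0..q-k} theta_i * theta_{i+k},
and rho(k) = gamma(k) / gamma(0). Sigma^2 cancels.
  numerator   = (1)*(0.407) + (0.407)*(0.406) = 0.572242.
  denominator = (1)^2 + (0.407)^2 + (0.406)^2 = 1.330485.
  rho(1) = 0.572242 / 1.330485 = 0.4301.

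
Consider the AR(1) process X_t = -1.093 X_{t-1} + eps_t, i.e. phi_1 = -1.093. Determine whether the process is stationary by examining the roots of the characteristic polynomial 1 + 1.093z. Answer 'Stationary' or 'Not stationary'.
\text{Not stationary}

The AR(p) characteristic polynomial is P(z) = 1 + 1.093z.
Stationarity requires all roots to lie outside the unit circle, i.e. |z| > 1 for every root.
This is linear in z: 1 + (1.093) z = 0  =>  z = -1/(1.093) = -0.914913,  |z| = 0.914913.
Moduli of all roots: 0.9149.
All moduli strictly greater than 1? No.
Verdict: Not stationary.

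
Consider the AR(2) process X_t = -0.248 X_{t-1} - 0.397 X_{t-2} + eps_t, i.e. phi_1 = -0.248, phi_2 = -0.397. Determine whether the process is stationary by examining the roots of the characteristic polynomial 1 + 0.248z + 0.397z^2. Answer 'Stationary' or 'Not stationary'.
\text{Stationary}

The AR(p) characteristic polynomial is P(z) = 1 + 0.248z + 0.397z^2.
Stationarity requires all roots to lie outside the unit circle, i.e. |z| > 1 for every root.
Set 1 + (0.248) z + (0.397) z^2 = 0, i.e. a z^2 + b z + c = 0 with a = 0.397, b = 0.248, c = 1.
Discriminant D = b^2 - 4ac = (0.248)^2 - 4*(0.397)*1 = 0.061504 - (1.588) = -1.526496.
D < 0, so the roots are the complex-conjugate pair z = (-b +/- i sqrt(-D)) / (2a) = -0.3123 +/- 1.5561i.
For a conjugate pair |z|^2 = z * conj(z) = (product of roots) = c/a = 1/(0.397) = 2.518892, so |z| = sqrt(2.518892) = 1.5871 for both roots.
Moduli of all roots: 1.5871, 1.5871.
All moduli strictly greater than 1? Yes.
Verdict: Stationary.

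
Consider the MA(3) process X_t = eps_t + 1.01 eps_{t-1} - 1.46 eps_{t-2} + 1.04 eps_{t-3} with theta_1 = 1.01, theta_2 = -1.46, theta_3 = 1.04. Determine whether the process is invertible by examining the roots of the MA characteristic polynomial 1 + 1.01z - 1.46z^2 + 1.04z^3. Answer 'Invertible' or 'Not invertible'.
\text{Not invertible}

The MA(q) characteristic polynomial is P(z) = 1 + 1.01z - 1.46z^2 + 1.04z^3.
Invertibility requires all roots to lie outside the unit circle, i.e. |z| > 1 for every root.
Degree 3: look for a simple real root z0 first, then factor out (1 - z/z0) and solve the remaining quadratic.
Testing z0 = -0.5: P(-0.5) = 1 + (1.01)(-0.5) + (-1.46)(-0.5)^2 + (1.04)(-0.5)^3
  = 1 + (-0.505) + (-0.365) + (-0.13) = 0.  So z_0 = -0.5 is a root, |z_0| = 0.5.
Divide out the factor (1 + 2 z) = (1 - z/z0) (since 1/z0 = -2):
  P(z) = (1 + 2 z)(1 + (-0.99) z + (0.52) z^2)
  [check: z-coef -0.99 - (-2) = 1.01; z^2-coef 0.52 - (-2)(-0.99) = -1.46; z^3-coef -(-2)(0.52) = 1.04.]
Remaining roots from the quadratic factor 1 + (-0.99) z + (0.52) z^2:
  Set 1 + (-0.99) z + (0.52) z^2 = 0, i.e. a z^2 + b z + c = 0 with a = 0.52, b = -0.99, c = 1.
  Discriminant D = b^2 - 4ac = (-0.99)^2 - 4*(0.52)*1 = 0.9801 - (2.08) = -1.0999.
  D < 0, so the roots are the complex-conjugate pair z = (-b +/- i sqrt(-D)) / (2a) = 0.9519 +/- 1.0084i.
  For a conjugate pair |z|^2 = z * conj(z) = (product of roots) = c/a = 1/(0.52) = 1.923077, so |z| = sqrt(1.923077) = 1.3868 for both roots.
Moduli of all roots: 0.5000, 1.3868, 1.3868.
All moduli strictly greater than 1? No.
Verdict: Not invertible.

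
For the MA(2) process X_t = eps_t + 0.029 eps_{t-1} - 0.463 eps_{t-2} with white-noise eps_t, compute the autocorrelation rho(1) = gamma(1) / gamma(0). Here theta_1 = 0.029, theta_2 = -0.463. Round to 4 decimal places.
\rho(1) = 0.0128

For an MA(q) process with theta_0 = 1, the autocovariance is
  gamma(k) = sigma^2 * sum_{i=0..q-k} theta_i * theta_{i+k},
and rho(k) = gamma(k) / gamma(0). Sigma^2 cancels.
  numerator   = (1)*(0.029) + (0.029)*(-0.463) = 0.015573.
  denominator = (1)^2 + (0.029)^2 + (-0.463)^2 = 1.21521.
  rho(1) = 0.015573 / 1.21521 = 0.0128.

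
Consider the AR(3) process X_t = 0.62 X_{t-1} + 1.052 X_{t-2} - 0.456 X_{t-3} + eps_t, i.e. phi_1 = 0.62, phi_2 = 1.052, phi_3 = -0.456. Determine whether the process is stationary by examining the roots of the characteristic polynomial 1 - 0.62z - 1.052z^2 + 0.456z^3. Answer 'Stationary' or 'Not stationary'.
\text{Not stationary}

The AR(p) characteristic polynomial is P(z) = 1 - 0.62z - 1.052z^2 + 0.456z^3.
Stationarity requires all roots to lie outside the unit circle, i.e. |z| > 1 for every root.
Degree 3: look for a simple real root z0 first, then factor out (1 - z/z0) and solve the remaining quadratic.
Testing z0 = 2.5: P(2.5) = 1 + (-0.62)(2.5) + (-1.052)(2.5)^2 + (0.456)(2.5)^3
  = 1 + (-1.55) + (-6.575) + (7.125) = 0.  So z_0 = 2.5 is a root, |z_0| = 2.5.
Divide out the factor (1 - 0.4 z) = (1 - z/z0) (since 1/z0 = 0.4):
  P(z) = (1 - 0.4 z)(1 + (-0.22) z + (-1.14) z^2)
  [check: z-coef -0.22 - (0.4) = -0.62; z^2-coef -1.14 - (0.4)(-0.22) = -1.052; z^3-coef -(0.4)(-1.14) = 0.456.]
Remaining roots from the quadratic factor 1 + (-0.22) z + (-1.14) z^2:
  Set 1 + (-0.22) z + (-1.14) z^2 = 0, i.e. a z^2 + b z + c = 0 with a = -1.14, b = -0.22, c = 1.
  Discriminant D = b^2 - 4ac = (-0.22)^2 - 4*(-1.14)*1 = 0.0484 - (-4.56) = 4.6084.
  D >= 0, so the roots are real: z = (-b +/- sqrt(D)) / (2a) = (0.22 +/- 2.146718) / (-2.28).
    z_1 = (0.22 + 2.146718) / (-2.28) = -1.038,   |z_1| = 1.038.
    z_2 = (0.22 - 2.146718) / (-2.28) = 0.8451,   |z_2| = 0.8451.
Moduli of all roots: 2.5000, 1.0380, 0.8451.
All moduli strictly greater than 1? No.
Verdict: Not stationary.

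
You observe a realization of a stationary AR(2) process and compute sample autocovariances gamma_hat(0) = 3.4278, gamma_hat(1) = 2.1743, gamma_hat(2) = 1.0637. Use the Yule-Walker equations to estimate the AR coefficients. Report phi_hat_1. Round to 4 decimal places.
\hat\phi_{1} = 0.7320

The Yule-Walker equations for an AR(p) process read, in matrix form,
  Gamma_p phi = r_p,   with   (Gamma_p)_{ij} = gamma(|i - j|),
                       (r_p)_i = gamma(i),   i,j = 1..p.
Substitute the sample gammas (Toeplitz matrix and right-hand side of size 2):
  Gamma_p = [[3.4278, 2.1743], [2.1743, 3.4278]]
  r_p     = [2.1743, 1.0637]
Written out:
  3.4278 phi_1 + 2.1743 phi_2 = 2.1743
  2.1743 phi_1 + 3.4278 phi_2 = 1.0637
Solve by Cramer's rule:
  det = gamma(0)^2 - gamma(1)^2 = (3.4278)^2 - (2.1743)^2 = 11.74981284 - 4.72758049 = 7.02223235
  phi_hat_1 = [gamma(1) gamma(0) - gamma(1) gamma(2)] / det = [(2.1743)(3.4278) - (2.1743)(1.0637)] / 7.02223235 = 5.14026263 / 7.02223235 = 0.732
  phi_hat_2 = [gamma(0) gamma(2) - gamma(1)^2] / det = [(3.4278)(1.0637) - (2.1743)^2] / 7.02223235 = -1.08142963 / 7.02223235 = -0.154
So phi_hat = [0.7320, -0.1540].
Therefore phi_hat_1 = 0.7320.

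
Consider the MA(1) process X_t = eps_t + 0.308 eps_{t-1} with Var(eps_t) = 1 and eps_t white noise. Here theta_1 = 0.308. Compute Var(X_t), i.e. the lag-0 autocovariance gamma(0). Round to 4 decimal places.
\gamma(0) = 1.0949

For an MA(q) process X_t = eps_t + sum_i theta_i eps_{t-i} with
Var(eps_t) = sigma^2, the variance is
  gamma(0) = sigma^2 * (1 + sum_i theta_i^2).
  sum_i theta_i^2 = (0.308)^2 = 0.094864.
  gamma(0) = 1 * (1 + 0.094864) = 1 * 1.094864 = 1.094864, which rounds to 1.0949.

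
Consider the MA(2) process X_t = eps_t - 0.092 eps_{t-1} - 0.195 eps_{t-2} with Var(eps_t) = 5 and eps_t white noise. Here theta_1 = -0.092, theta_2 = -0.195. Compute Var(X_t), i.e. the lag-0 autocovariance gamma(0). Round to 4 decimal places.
\gamma(0) = 5.2324

For an MA(q) process X_t = eps_t + sum_i theta_i eps_{t-i} with
Var(eps_t) = sigma^2, the variance is
  gamma(0) = sigma^2 * (1 + sum_i theta_i^2).
  sum_i theta_i^2 = (-0.092)^2 + (-0.195)^2 = 0.008464 + 0.038025 = 0.046489.
  gamma(0) = 5 * (1 + 0.046489) = 5 * 1.046489 = 5.232445, which rounds to 5.2324.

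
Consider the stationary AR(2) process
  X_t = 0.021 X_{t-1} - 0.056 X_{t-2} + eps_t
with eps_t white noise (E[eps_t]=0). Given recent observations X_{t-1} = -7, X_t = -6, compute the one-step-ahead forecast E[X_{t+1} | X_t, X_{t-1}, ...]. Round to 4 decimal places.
E[X_{t+1} \mid \mathcal F_t] = 0.2660

For an AR(p) model X_t = c + sum_i phi_i X_{t-i} + eps_t, the
one-step-ahead conditional mean is
  E[X_{t+1} | X_t, ...] = c + sum_i phi_i X_{t+1-i}.
Substitute known values:
  E[X_{t+1} | ...] = (0.021) * (-6) + (-0.056) * (-7)
                   = 0.2660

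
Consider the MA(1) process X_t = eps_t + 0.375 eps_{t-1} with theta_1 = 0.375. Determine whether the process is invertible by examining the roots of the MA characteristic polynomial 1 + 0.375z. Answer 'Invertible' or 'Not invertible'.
\text{Invertible}

The MA(q) characteristic polynomial is P(z) = 1 + 0.375z.
Invertibility requires all roots to lie outside the unit circle, i.e. |z| > 1 for every root.
This is linear in z: 1 + (0.375) z = 0  =>  z = -1/(0.375) = -2.666667,  |z| = 2.666667.
Moduli of all roots: 2.6667.
All moduli strictly greater than 1? Yes.
Verdict: Invertible.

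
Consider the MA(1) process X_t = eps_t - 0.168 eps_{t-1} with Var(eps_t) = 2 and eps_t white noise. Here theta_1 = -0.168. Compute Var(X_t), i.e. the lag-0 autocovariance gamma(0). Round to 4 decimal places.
\gamma(0) = 2.0564

For an MA(q) process X_t = eps_t + sum_i theta_i eps_{t-i} with
Var(eps_t) = sigma^2, the variance is
  gamma(0) = sigma^2 * (1 + sum_i theta_i^2).
  sum_i theta_i^2 = (-0.168)^2 = 0.028224.
  gamma(0) = 2 * (1 + 0.028224) = 2 * 1.028224 = 2.056448, which rounds to 2.0564.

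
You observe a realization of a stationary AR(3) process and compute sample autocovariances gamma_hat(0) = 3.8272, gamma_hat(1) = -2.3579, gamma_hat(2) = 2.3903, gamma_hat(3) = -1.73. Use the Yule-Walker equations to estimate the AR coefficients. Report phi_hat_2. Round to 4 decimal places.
\hat\phi_{2} = 0.4120

The Yule-Walker equations for an AR(p) process read, in matrix form,
  Gamma_p phi = r_p,   with   (Gamma_p)_{ij} = gamma(|i - j|),
                       (r_p)_i = gamma(i),   i,j = 1..p.
Substitute the sample gammas (Toeplitz matrix and right-hand side of size 3):
  Gamma_p = [[3.8272, -2.3579, 2.3903], [-2.3579, 3.8272, -2.3579], [2.3903, -2.3579, 3.8272]]
  r_p     = [-2.3579, 2.3903, -1.73]
Written out (R1..R3):
  (R1) 3.8272 phi_1 - 2.3579 phi_2 + 2.3903 phi_3 = -2.3579
  (R2) -2.3579 phi_1 + 3.8272 phi_2 - 2.3579 phi_3 = 2.3903
  (R3) 2.3903 phi_1 - 2.3579 phi_2 + 3.8272 phi_3 = -1.73
Gaussian elimination:
  R2 <- R2 - (-2.3579/3.8272) R1 = R2 - (-0.61609) R1:  2.374521 phi_2 - 0.88526 phi_3 = 0.937621
  R3 <- R3 - (2.3903/3.8272) R1 = R3 - (0.624556) R1:  -0.88526 phi_2 + 2.334324 phi_3 = -0.25736
  R3 <- R3 - (-0.88526/2.374521) R2 = R3 - (-0.372816) R2:  2.004285 phi_3 = 0.0922
Back-substitution:
  phi_hat_3 = 0.0922 / 2.004285 = 0.046002
  phi_hat_2 = (0.937621 - (-0.88526)(0.046002)) / 2.374521 = 0.412018
  phi_hat_1 = (-2.3579 - (-2.3579)(0.412018) - (2.3903)(0.046002)) / 3.8272 = -0.390981
So phi_hat = [-0.3910, 0.4120, 0.0460].
Therefore phi_hat_2 = 0.4120.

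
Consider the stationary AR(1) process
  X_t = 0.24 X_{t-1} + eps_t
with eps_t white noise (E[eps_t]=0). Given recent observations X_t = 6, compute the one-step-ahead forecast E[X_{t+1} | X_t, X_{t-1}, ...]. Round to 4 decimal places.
E[X_{t+1} \mid \mathcal F_t] = 1.4400

For an AR(p) model X_t = c + sum_i phi_i X_{t-i} + eps_t, the
one-step-ahead conditional mean is
  E[X_{t+1} | X_t, ...] = c + sum_i phi_i X_{t+1-i}.
Substitute known values:
  E[X_{t+1} | ...] = (0.24) * (6)
                   = 1.4400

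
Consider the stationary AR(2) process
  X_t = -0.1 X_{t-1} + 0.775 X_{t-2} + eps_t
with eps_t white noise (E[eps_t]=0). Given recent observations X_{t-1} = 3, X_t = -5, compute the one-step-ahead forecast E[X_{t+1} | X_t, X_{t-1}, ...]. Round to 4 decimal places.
E[X_{t+1} \mid \mathcal F_t] = 2.8250

For an AR(p) model X_t = c + sum_i phi_i X_{t-i} + eps_t, the
one-step-ahead conditional mean is
  E[X_{t+1} | X_t, ...] = c + sum_i phi_i X_{t+1-i}.
Substitute known values:
  E[X_{t+1} | ...] = (-0.1) * (-5) + (0.775) * (3)
                   = 2.8250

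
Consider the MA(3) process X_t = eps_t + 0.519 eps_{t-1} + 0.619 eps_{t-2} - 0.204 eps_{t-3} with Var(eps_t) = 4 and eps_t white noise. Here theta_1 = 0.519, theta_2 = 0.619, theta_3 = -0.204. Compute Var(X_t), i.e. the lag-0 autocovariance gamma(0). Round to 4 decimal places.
\gamma(0) = 6.7766

For an MA(q) process X_t = eps_t + sum_i theta_i eps_{t-i} with
Var(eps_t) = sigma^2, the variance is
  gamma(0) = sigma^2 * (1 + sum_i theta_i^2).
  sum_i theta_i^2 = (0.519)^2 + (0.619)^2 + (-0.204)^2 = 0.269361 + 0.383161 + 0.041616 = 0.694138.
  gamma(0) = 4 * (1 + 0.694138) = 4 * 1.694138 = 6.776552, which rounds to 6.7766.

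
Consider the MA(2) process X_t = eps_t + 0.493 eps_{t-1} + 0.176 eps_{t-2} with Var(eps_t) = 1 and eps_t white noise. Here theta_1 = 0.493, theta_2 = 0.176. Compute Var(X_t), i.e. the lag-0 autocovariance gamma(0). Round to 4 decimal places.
\gamma(0) = 1.2740

For an MA(q) process X_t = eps_t + sum_i theta_i eps_{t-i} with
Var(eps_t) = sigma^2, the variance is
  gamma(0) = sigma^2 * (1 + sum_i theta_i^2).
  sum_i theta_i^2 = (0.493)^2 + (0.176)^2 = 0.243049 + 0.030976 = 0.274025.
  gamma(0) = 1 * (1 + 0.274025) = 1 * 1.274025 = 1.274025, which rounds to 1.2740.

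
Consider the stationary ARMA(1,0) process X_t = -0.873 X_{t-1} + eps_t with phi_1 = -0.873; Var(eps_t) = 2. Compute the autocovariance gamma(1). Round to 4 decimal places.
\gamma(1) = -7.3401

Multiply the model equation by X_{t-k} and take expectations. With theta_0 = psi_0 = 1 and psi_j the MA(infinity) weights, this gives
  gamma(k) - sum_i phi_i gamma(k-i) = c_k,
  c_k = sigma^2 * sum_{j=k..q} theta_j psi_{j-k}   (c_k = 0 for k > q),
using gamma(-m) = gamma(m).
Pure AR (q = 0): c_0 = sigma^2 = 2, c_k = 0 for k >= 1.
Equations for k = 0 and k = 1 (AR order 1):
  gamma(0) = phi_1 gamma(1) + c_0
  gamma(1) = phi_1 gamma(0) + c_1
Substituting the second into the first: gamma(0) (1 - phi_1^2) = c_0 + phi_1 c_1, so
  gamma(0) = c_0 / (1 - phi_1^2) = 2 / (1 - (-0.873)^2) = 2 / 0.237871 = 8.407919.
  gamma(1) = phi_1 gamma(0) = (-0.873)(8.407919) = -7.340113.
Therefore gamma(1) = -7.3401 (to 4 decimal places).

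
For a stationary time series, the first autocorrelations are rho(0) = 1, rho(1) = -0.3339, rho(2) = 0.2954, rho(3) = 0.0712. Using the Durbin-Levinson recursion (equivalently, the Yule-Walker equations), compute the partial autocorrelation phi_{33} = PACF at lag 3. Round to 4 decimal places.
\phi_{33} = 0.2570

The PACF at lag k is phi_{kk}, the last component of the solution
to the Yule-Walker system G_k phi = r_k where
  (G_k)_{ij} = rho(|i - j|), (r_k)_i = rho(i), i,j = 1..k.
Equivalently, Durbin-Levinson gives phi_{kk} iteratively:
  phi_{11} = rho(1)
  phi_{kk} = [rho(k) - sum_{j=1..k-1} phi_{k-1,j} rho(k-j)]
            / [1 - sum_{j=1..k-1} phi_{k-1,j} rho(j)],
  phi_{k,j} = phi_{k-1,j} - phi_{kk} phi_{k-1,k-j},  j = 1..k-1.
Step k = 1:
  phi_11 = rho(1) = -0.3339.
Step k = 2:
  phi_22 = [rho(2) - phi_11 rho(1)] / [1 - phi_11 rho(1)] = [0.2954 - (-0.3339)(-0.3339)] / [1 - (-0.3339)(-0.3339)]
         = 0.18391079 / 0.88851079 = 0.206988.
  Update: phi_21 = phi_11 - phi_22 phi_11 = -0.3339 - (0.206988)(-0.3339) = -0.264787.
Step k = 3:
  phi_33 = [rho(3) - phi_21 rho(2) - phi_22 rho(1)] / [1 - phi_21 rho(1) - phi_22 rho(2)]
    numerator   = 0.0712 - (-0.264787)(0.2954) - (0.206988)(-0.3339) = 0.21853121
    denominator = 1 - (-0.264787)(-0.3339) - (0.206988)(0.2954) = 0.85044352
  phi_33 = 0.21853121 / 0.85044352 = 0.257.
Therefore phi_{33} = 0.2570.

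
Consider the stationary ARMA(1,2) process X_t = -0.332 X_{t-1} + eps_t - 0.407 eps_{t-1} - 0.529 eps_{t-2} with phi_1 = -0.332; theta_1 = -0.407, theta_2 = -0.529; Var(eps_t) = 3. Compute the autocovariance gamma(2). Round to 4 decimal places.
\gamma(2) = -1.0298

Multiply the model equation by X_{t-k} and take expectations. With theta_0 = psi_0 = 1 and psi_j the MA(infinity) weights, this gives
  gamma(k) - sum_i phi_i gamma(k-i) = c_k,
  c_k = sigma^2 * sum_{j=k..q} theta_j psi_{j-k}   (c_k = 0 for k > q),
using gamma(-m) = gamma(m).
psi-weights needed (psi_j = theta_j + sum_i phi_i psi_{j-i}):
  psi_1 = theta_1 + phi_1 = -0.407 + (-0.332) = -0.739
  psi_2 = theta_2 + phi_1 psi_1 = -0.529 + (-0.332)(-0.739) = -0.283652
Right-hand sides:
  c_0 = sigma^2 (1 + theta_1 psi_1 + theta_2 psi_2) = 3 * (1 + (-0.407)(-0.739) + (-0.529)(-0.283652)) = 3 * 1.450825 = 4.352475
  c_1 = sigma^2 (theta_1 + theta_2 psi_1) = 3 * (-0.407 + (-0.529)(-0.739)) = -0.048207
  c_2 = sigma^2 theta_2 = 3 * (-0.529) = -1.587
Equations for k = 0 and k = 1 (AR order 1):
  gamma(0) = phi_1 gamma(1) + c_0
  gamma(1) = phi_1 gamma(0) + c_1
Substituting the second into the first: gamma(0) (1 - phi_1^2) = c_0 + phi_1 c_1, so
  gamma(0) = (c_0 + phi_1 c_1) / (1 - phi_1^2) = (4.352475 + (-0.332)(-0.048207)) / (1 - (-0.332)^2) = 4.368479 / 0.889776 = 4.90964.
  gamma(1) = phi_1 gamma(0) + c_1 = (-0.332)(4.90964) + (-0.048207) = -1.678207.
For k = 2: gamma(2) = phi_1 gamma(1) + c_2
  = (-0.332)(-1.678207) + (-1.587) = -1.029835.
Therefore gamma(2) = -1.0298 (to 4 decimal places).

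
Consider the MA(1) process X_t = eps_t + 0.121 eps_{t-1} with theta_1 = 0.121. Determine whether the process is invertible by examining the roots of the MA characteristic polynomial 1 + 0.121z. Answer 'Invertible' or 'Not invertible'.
\text{Invertible}

The MA(q) characteristic polynomial is P(z) = 1 + 0.121z.
Invertibility requires all roots to lie outside the unit circle, i.e. |z| > 1 for every root.
This is linear in z: 1 + (0.121) z = 0  =>  z = -1/(0.121) = -8.264463,  |z| = 8.264463.
Moduli of all roots: 8.2645.
All moduli strictly greater than 1? Yes.
Verdict: Invertible.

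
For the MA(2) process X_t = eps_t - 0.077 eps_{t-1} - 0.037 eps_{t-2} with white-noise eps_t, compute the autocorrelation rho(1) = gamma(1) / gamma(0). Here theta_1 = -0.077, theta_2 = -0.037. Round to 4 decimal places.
\rho(1) = -0.0736

For an MA(q) process with theta_0 = 1, the autocovariance is
  gamma(k) = sigma^2 * sum_{i=0..q-k} theta_i * theta_{i+k},
and rho(k) = gamma(k) / gamma(0). Sigma^2 cancels.
  numerator   = (1)*(-0.077) + (-0.077)*(-0.037) = -0.074151.
  denominator = (1)^2 + (-0.077)^2 + (-0.037)^2 = 1.007298.
  rho(1) = -0.074151 / 1.007298 = -0.0736.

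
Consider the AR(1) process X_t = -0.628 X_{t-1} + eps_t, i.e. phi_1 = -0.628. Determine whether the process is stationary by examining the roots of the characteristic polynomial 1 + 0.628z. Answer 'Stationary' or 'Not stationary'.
\text{Stationary}

The AR(p) characteristic polynomial is P(z) = 1 + 0.628z.
Stationarity requires all roots to lie outside the unit circle, i.e. |z| > 1 for every root.
This is linear in z: 1 + (0.628) z = 0  =>  z = -1/(0.628) = -1.592357,  |z| = 1.592357.
Moduli of all roots: 1.5924.
All moduli strictly greater than 1? Yes.
Verdict: Stationary.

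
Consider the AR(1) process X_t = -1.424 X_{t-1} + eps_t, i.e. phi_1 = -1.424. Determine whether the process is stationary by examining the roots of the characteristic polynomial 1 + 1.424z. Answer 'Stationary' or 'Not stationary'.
\text{Not stationary}

The AR(p) characteristic polynomial is P(z) = 1 + 1.424z.
Stationarity requires all roots to lie outside the unit circle, i.e. |z| > 1 for every root.
This is linear in z: 1 + (1.424) z = 0  =>  z = -1/(1.424) = -0.702247,  |z| = 0.702247.
Moduli of all roots: 0.7022.
All moduli strictly greater than 1? No.
Verdict: Not stationary.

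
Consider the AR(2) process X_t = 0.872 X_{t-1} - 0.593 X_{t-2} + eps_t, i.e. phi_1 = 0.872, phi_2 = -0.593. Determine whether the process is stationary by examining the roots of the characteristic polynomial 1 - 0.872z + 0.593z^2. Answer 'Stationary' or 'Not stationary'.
\text{Stationary}

The AR(p) characteristic polynomial is P(z) = 1 - 0.872z + 0.593z^2.
Stationarity requires all roots to lie outside the unit circle, i.e. |z| > 1 for every root.
Set 1 + (-0.872) z + (0.593) z^2 = 0, i.e. a z^2 + b z + c = 0 with a = 0.593, b = -0.872, c = 1.
Discriminant D = b^2 - 4ac = (-0.872)^2 - 4*(0.593)*1 = 0.760384 - (2.372) = -1.611616.
D < 0, so the roots are the complex-conjugate pair z = (-b +/- i sqrt(-D)) / (2a) = 0.7352 +/- 1.0704i.
For a conjugate pair |z|^2 = z * conj(z) = (product of roots) = c/a = 1/(0.593) = 1.686341, so |z| = sqrt(1.686341) = 1.2986 for both roots.
Moduli of all roots: 1.2986, 1.2986.
All moduli strictly greater than 1? Yes.
Verdict: Stationary.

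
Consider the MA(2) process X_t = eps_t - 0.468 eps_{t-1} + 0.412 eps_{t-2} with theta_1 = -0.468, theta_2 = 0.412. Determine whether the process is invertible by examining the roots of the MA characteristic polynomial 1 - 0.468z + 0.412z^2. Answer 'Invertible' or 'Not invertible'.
\text{Invertible}

The MA(q) characteristic polynomial is P(z) = 1 - 0.468z + 0.412z^2.
Invertibility requires all roots to lie outside the unit circle, i.e. |z| > 1 for every root.
Set 1 + (-0.468) z + (0.412) z^2 = 0, i.e. a z^2 + b z + c = 0 with a = 0.412, b = -0.468, c = 1.
Discriminant D = b^2 - 4ac = (-0.468)^2 - 4*(0.412)*1 = 0.219024 - (1.648) = -1.428976.
D < 0, so the roots are the complex-conjugate pair z = (-b +/- i sqrt(-D)) / (2a) = 0.568 +/- 1.4507i.
For a conjugate pair |z|^2 = z * conj(z) = (product of roots) = c/a = 1/(0.412) = 2.427184, so |z| = sqrt(2.427184) = 1.5579 for both roots.
Moduli of all roots: 1.5579, 1.5579.
All moduli strictly greater than 1? Yes.
Verdict: Invertible.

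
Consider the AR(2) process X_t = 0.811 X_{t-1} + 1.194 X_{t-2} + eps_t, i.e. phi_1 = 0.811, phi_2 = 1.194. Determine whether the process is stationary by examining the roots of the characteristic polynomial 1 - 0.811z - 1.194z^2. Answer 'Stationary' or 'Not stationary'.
\text{Not stationary}

The AR(p) characteristic polynomial is P(z) = 1 - 0.811z - 1.194z^2.
Stationarity requires all roots to lie outside the unit circle, i.e. |z| > 1 for every root.
Set 1 + (-0.811) z + (-1.194) z^2 = 0, i.e. a z^2 + b z + c = 0 with a = -1.194, b = -0.811, c = 1.
Discriminant D = b^2 - 4ac = (-0.811)^2 - 4*(-1.194)*1 = 0.657721 - (-4.776) = 5.433721.
D >= 0, so the roots are real: z = (-b +/- sqrt(D)) / (2a) = (0.811 +/- 2.331034) / (-2.388).
  z_1 = (0.811 + 2.331034) / (-2.388) = -1.3158,   |z_1| = 1.3158.
  z_2 = (0.811 - 2.331034) / (-2.388) = 0.6365,   |z_2| = 0.6365.
Moduli of all roots: 1.3158, 0.6365.
All moduli strictly greater than 1? No.
Verdict: Not stationary.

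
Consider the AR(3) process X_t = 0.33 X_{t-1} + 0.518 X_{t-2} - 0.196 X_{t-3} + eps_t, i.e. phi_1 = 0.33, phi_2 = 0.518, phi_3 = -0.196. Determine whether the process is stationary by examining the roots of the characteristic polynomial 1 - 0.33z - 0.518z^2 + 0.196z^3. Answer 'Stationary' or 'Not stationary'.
\text{Stationary}

The AR(p) characteristic polynomial is P(z) = 1 - 0.33z - 0.518z^2 + 0.196z^3.
Stationarity requires all roots to lie outside the unit circle, i.e. |z| > 1 for every root.
Degree 3: look for a simple real root z0 first, then factor out (1 - z/z0) and solve the remaining quadratic.
Testing z0 = 2.5: P(2.5) = 1 + (-0.33)(2.5) + (-0.518)(2.5)^2 + (0.196)(2.5)^3
  = 1 + (-0.825) + (-3.2375) + (3.0625) = 0.  So z_0 = 2.5 is a root, |z_0| = 2.5.
Divide out the factor (1 - 0.4 z) = (1 - z/z0) (since 1/z0 = 0.4):
  P(z) = (1 - 0.4 z)(1 + (0.07) z + (-0.49) z^2)
  [check: z-coef 0.07 - (0.4) = -0.33; z^2-coef -0.49 - (0.4)(0.07) = -0.518; z^3-coef -(0.4)(-0.49) = 0.196.]
Remaining roots from the quadratic factor 1 + (0.07) z + (-0.49) z^2:
  Set 1 + (0.07) z + (-0.49) z^2 = 0, i.e. a z^2 + b z + c = 0 with a = -0.49, b = 0.07, c = 1.
  Discriminant D = b^2 - 4ac = (0.07)^2 - 4*(-0.49)*1 = 0.0049 - (-1.96) = 1.9649.
  D >= 0, so the roots are real: z = (-b +/- sqrt(D)) / (2a) = (-0.07 +/- 1.401749) / (-0.98).
    z_1 = (-0.07 + 1.401749) / (-0.98) = -1.3589,   |z_1| = 1.3589.
    z_2 = (-0.07 - 1.401749) / (-0.98) = 1.5018,   |z_2| = 1.5018.
Moduli of all roots: 2.5000, 1.3589, 1.5018.
All moduli strictly greater than 1? Yes.
Verdict: Stationary.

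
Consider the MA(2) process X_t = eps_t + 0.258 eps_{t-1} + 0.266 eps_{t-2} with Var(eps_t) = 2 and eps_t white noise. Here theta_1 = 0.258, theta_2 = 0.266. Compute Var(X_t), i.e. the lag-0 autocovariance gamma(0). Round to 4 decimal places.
\gamma(0) = 2.2746

For an MA(q) process X_t = eps_t + sum_i theta_i eps_{t-i} with
Var(eps_t) = sigma^2, the variance is
  gamma(0) = sigma^2 * (1 + sum_i theta_i^2).
  sum_i theta_i^2 = (0.258)^2 + (0.266)^2 = 0.066564 + 0.070756 = 0.13732.
  gamma(0) = 2 * (1 + 0.13732) = 2 * 1.13732 = 2.27464, which rounds to 2.2746.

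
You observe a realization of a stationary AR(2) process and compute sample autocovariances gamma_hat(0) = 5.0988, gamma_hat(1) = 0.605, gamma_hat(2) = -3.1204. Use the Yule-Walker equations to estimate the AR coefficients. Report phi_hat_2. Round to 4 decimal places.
\hat\phi_{2} = -0.6350

The Yule-Walker equations for an AR(p) process read, in matrix form,
  Gamma_p phi = r_p,   with   (Gamma_p)_{ij} = gamma(|i - j|),
                       (r_p)_i = gamma(i),   i,j = 1..p.
Substitute the sample gammas (Toeplitz matrix and right-hand side of size 2):
  Gamma_p = [[5.0988, 0.605], [0.605, 5.0988]]
  r_p     = [0.605, -3.1204]
Written out:
  5.0988 phi_1 + 0.605 phi_2 = 0.605
  0.605 phi_1 + 5.0988 phi_2 = -3.1204
Solve by Cramer's rule:
  det = gamma(0)^2 - gamma(1)^2 = (5.0988)^2 - (0.605)^2 = 25.99776144 - 0.366025 = 25.63173644
  phi_hat_1 = [gamma(1) gamma(0) - gamma(1) gamma(2)] / det = [(0.605)(5.0988) - (0.605)(-3.1204)] / 25.63173644 = 4.972616 / 25.63173644 = 0.194
  phi_hat_2 = [gamma(0) gamma(2) - gamma(1)^2] / det = [(5.0988)(-3.1204) - (0.605)^2] / 25.63173644 = -16.27632052 / 25.63173644 = -0.635
So phi_hat = [0.1940, -0.6350].
Therefore phi_hat_2 = -0.6350.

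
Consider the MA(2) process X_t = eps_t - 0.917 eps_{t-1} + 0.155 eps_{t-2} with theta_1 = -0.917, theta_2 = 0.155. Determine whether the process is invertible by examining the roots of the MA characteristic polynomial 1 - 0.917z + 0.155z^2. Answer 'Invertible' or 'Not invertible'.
\text{Invertible}

The MA(q) characteristic polynomial is P(z) = 1 - 0.917z + 0.155z^2.
Invertibility requires all roots to lie outside the unit circle, i.e. |z| > 1 for every root.
Set 1 + (-0.917) z + (0.155) z^2 = 0, i.e. a z^2 + b z + c = 0 with a = 0.155, b = -0.917, c = 1.
Discriminant D = b^2 - 4ac = (-0.917)^2 - 4*(0.155)*1 = 0.840889 - (0.62) = 0.220889.
D >= 0, so the roots are real: z = (-b +/- sqrt(D)) / (2a) = (0.917 +/- 0.469988) / (0.31).
  z_1 = (0.917 + 0.469988) / (0.31) = 4.4742,   |z_1| = 4.4742.
  z_2 = (0.917 - 0.469988) / (0.31) = 1.442,   |z_2| = 1.442.
Moduli of all roots: 4.4742, 1.4420.
All moduli strictly greater than 1? Yes.
Verdict: Invertible.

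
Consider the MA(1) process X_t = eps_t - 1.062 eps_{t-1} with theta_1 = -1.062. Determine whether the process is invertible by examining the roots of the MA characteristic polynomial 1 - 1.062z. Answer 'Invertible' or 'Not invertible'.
\text{Not invertible}

The MA(q) characteristic polynomial is P(z) = 1 - 1.062z.
Invertibility requires all roots to lie outside the unit circle, i.e. |z| > 1 for every root.
This is linear in z: 1 + (-1.062) z = 0  =>  z = -1/(-1.062) = 0.94162,  |z| = 0.94162.
Moduli of all roots: 0.9416.
All moduli strictly greater than 1? No.
Verdict: Not invertible.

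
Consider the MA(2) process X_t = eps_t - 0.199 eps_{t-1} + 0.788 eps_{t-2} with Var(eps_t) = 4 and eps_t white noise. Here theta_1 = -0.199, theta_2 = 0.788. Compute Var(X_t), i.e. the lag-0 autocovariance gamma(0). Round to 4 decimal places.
\gamma(0) = 6.6422

For an MA(q) process X_t = eps_t + sum_i theta_i eps_{t-i} with
Var(eps_t) = sigma^2, the variance is
  gamma(0) = sigma^2 * (1 + sum_i theta_i^2).
  sum_i theta_i^2 = (-0.199)^2 + (0.788)^2 = 0.039601 + 0.620944 = 0.660545.
  gamma(0) = 4 * (1 + 0.660545) = 4 * 1.660545 = 6.64218, which rounds to 6.6422.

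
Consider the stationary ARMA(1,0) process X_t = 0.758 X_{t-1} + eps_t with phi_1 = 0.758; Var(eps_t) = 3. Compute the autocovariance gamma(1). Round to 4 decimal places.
\gamma(1) = 5.3451

Multiply the model equation by X_{t-k} and take expectations. With theta_0 = psi_0 = 1 and psi_j the MA(infinity) weights, this gives
  gamma(k) - sum_i phi_i gamma(k-i) = c_k,
  c_k = sigma^2 * sum_{j=k..q} theta_j psi_{j-k}   (c_k = 0 for k > q),
using gamma(-m) = gamma(m).
Pure AR (q = 0): c_0 = sigma^2 = 3, c_k = 0 for k >= 1.
Equations for k = 0 and k = 1 (AR order 1):
  gamma(0) = phi_1 gamma(1) + c_0
  gamma(1) = phi_1 gamma(0) + c_1
Substituting the second into the first: gamma(0) (1 - phi_1^2) = c_0 + phi_1 c_1, so
  gamma(0) = c_0 / (1 - phi_1^2) = 3 / (1 - (0.758)^2) = 3 / 0.425436 = 7.051589.
  gamma(1) = phi_1 gamma(0) = (0.758)(7.051589) = 5.345105.
Therefore gamma(1) = 5.3451 (to 4 decimal places).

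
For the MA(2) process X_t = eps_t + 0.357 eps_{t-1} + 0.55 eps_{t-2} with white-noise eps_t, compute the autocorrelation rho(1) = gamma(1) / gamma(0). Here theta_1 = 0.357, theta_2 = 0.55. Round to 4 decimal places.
\rho(1) = 0.3870

For an MA(q) process with theta_0 = 1, the autocovariance is
  gamma(k) = sigma^2 * sum_{i=0..q-k} theta_i * theta_{i+k},
and rho(k) = gamma(k) / gamma(0). Sigma^2 cancels.
  numerator   = (1)*(0.357) + (0.357)*(0.55) = 0.55335.
  denominator = (1)^2 + (0.357)^2 + (0.55)^2 = 1.429949.
  rho(1) = 0.55335 / 1.429949 = 0.3870.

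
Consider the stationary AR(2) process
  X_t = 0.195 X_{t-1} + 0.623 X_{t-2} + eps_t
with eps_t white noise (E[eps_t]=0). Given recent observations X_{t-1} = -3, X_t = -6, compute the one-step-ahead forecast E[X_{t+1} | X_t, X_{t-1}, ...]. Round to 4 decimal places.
E[X_{t+1} \mid \mathcal F_t] = -3.0390

For an AR(p) model X_t = c + sum_i phi_i X_{t-i} + eps_t, the
one-step-ahead conditional mean is
  E[X_{t+1} | X_t, ...] = c + sum_i phi_i X_{t+1-i}.
Substitute known values:
  E[X_{t+1} | ...] = (0.195) * (-6) + (0.623) * (-3)
                   = -3.0390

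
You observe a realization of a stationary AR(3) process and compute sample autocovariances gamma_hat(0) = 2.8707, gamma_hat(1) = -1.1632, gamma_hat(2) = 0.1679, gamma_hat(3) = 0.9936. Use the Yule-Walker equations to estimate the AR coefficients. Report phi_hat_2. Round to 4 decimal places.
\hat\phi_{2} = 0.0520

The Yule-Walker equations for an AR(p) process read, in matrix form,
  Gamma_p phi = r_p,   with   (Gamma_p)_{ij} = gamma(|i - j|),
                       (r_p)_i = gamma(i),   i,j = 1..p.
Substitute the sample gammas (Toeplitz matrix and right-hand side of size 3):
  Gamma_p = [[2.8707, -1.1632, 0.1679], [-1.1632, 2.8707, -1.1632], [0.1679, -1.1632, 2.8707]]
  r_p     = [-1.1632, 0.1679, 0.9936]
Written out (R1..R3):
  (R1) 2.8707 phi_1 - 1.1632 phi_2 + 0.1679 phi_3 = -1.1632
  (R2) -1.1632 phi_1 + 2.8707 phi_2 - 1.1632 phi_3 = 0.1679
  (R3) 0.1679 phi_1 - 1.1632 phi_2 + 2.8707 phi_3 = 0.9936
Gaussian elimination:
  R2 <- R2 - (-1.1632/2.8707) R1 = R2 - (-0.405197) R1:  2.399374 phi_2 - 1.095167 phi_3 = -0.303426
  R3 <- R3 - (0.1679/2.8707) R1 = R3 - (0.058487) R1:  -1.095167 phi_2 + 2.86088 phi_3 = 1.061633
  R3 <- R3 - (-1.095167/2.399374) R2 = R3 - (-0.456439) R2:  2.361003 phi_3 = 0.923137
Back-substitution:
  phi_hat_3 = 0.923137 / 2.361003 = 0.390994
  phi_hat_2 = (-0.303426 - (-1.095167)(0.390994)) / 2.399374 = 0.052004
  phi_hat_1 = (-1.1632 - (-1.1632)(0.052004) - (0.1679)(0.390994)) / 2.8707 = -0.406994
So phi_hat = [-0.4070, 0.0520, 0.3910].
Therefore phi_hat_2 = 0.0520.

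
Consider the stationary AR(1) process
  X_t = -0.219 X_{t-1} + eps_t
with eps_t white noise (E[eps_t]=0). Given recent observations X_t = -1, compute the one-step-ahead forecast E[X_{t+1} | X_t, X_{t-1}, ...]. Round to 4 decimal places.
E[X_{t+1} \mid \mathcal F_t] = 0.2190

For an AR(p) model X_t = c + sum_i phi_i X_{t-i} + eps_t, the
one-step-ahead conditional mean is
  E[X_{t+1} | X_t, ...] = c + sum_i phi_i X_{t+1-i}.
Substitute known values:
  E[X_{t+1} | ...] = (-0.219) * (-1)
                   = 0.2190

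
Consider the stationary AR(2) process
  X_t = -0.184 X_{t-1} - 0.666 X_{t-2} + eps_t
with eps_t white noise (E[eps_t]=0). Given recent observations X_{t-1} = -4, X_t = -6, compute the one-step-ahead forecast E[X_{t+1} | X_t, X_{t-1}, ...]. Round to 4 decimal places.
E[X_{t+1} \mid \mathcal F_t] = 3.7680

For an AR(p) model X_t = c + sum_i phi_i X_{t-i} + eps_t, the
one-step-ahead conditional mean is
  E[X_{t+1} | X_t, ...] = c + sum_i phi_i X_{t+1-i}.
Substitute known values:
  E[X_{t+1} | ...] = (-0.184) * (-6) + (-0.666) * (-4)
                   = 3.7680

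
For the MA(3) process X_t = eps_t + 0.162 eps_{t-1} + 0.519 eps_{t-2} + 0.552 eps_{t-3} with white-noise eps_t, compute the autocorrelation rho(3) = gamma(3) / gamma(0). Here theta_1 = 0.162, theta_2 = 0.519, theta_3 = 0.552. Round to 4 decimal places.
\rho(3) = 0.3449

For an MA(q) process with theta_0 = 1, the autocovariance is
  gamma(k) = sigma^2 * sum_{i=0..q-k} theta_i * theta_{i+k},
and rho(k) = gamma(k) / gamma(0). Sigma^2 cancels.
  numerator   = (1)*(0.552) = 0.552.
  denominator = (1)^2 + (0.162)^2 + (0.519)^2 + (0.552)^2 = 1.600309.
  rho(3) = 0.552 / 1.600309 = 0.3449.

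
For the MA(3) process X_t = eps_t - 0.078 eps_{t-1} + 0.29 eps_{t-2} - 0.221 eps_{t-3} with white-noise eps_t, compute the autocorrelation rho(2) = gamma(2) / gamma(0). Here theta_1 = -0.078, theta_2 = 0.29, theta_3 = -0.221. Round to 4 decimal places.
\rho(2) = 0.2697

For an MA(q) process with theta_0 = 1, the autocovariance is
  gamma(k) = sigma^2 * sum_{i=0..q-k} theta_i * theta_{i+k},
and rho(k) = gamma(k) / gamma(0). Sigma^2 cancels.
  numerator   = (1)*(0.29) + (-0.078)*(-0.221) = 0.307238.
  denominator = (1)^2 + (-0.078)^2 + (0.29)^2 + (-0.221)^2 = 1.139025.
  rho(2) = 0.307238 / 1.139025 = 0.2697.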